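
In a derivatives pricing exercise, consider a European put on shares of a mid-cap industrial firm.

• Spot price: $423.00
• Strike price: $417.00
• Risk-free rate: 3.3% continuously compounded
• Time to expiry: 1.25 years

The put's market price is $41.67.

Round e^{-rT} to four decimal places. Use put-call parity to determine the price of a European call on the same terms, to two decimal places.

$64.52

e^(−rT) = e^(−0.033·1.25) = 0.9596
Put-call parity: C − P = S − K·e^(−rT) = 423 − 417·0.9596 = 423 − 400.1532 = 22.8468
C = P + (C − P) = 41.67 + (22.8468) = 64.5168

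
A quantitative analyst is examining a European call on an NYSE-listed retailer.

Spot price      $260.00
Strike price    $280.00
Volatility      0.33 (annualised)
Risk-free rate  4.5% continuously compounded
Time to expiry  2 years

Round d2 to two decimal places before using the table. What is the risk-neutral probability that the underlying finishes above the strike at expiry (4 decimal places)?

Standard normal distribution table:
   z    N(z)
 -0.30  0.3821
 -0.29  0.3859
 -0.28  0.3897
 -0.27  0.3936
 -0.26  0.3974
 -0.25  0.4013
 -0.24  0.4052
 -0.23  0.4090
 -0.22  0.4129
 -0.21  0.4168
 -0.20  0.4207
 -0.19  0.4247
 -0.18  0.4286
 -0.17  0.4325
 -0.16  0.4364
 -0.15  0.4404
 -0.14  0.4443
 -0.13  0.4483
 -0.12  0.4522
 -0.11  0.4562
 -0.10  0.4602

σ√T = 0.33 × 1.4142 = 0.4667
ln(S/K) + (r + σ²/2)T = ln(260/280) + (0.045 + 0.33²/2)·2 = -0.0741 + 0.1989 = 0.1248
d₁ = 0.1248 / 0.4667 = 0.2674 ⇒ 0.27
d₂ = d₁ − σ√T = 0.2674 − 0.4667 = -0.1993 ⇒ -0.20
Pr(exercise) under Q = N(d₂) = 0.4207

0.4207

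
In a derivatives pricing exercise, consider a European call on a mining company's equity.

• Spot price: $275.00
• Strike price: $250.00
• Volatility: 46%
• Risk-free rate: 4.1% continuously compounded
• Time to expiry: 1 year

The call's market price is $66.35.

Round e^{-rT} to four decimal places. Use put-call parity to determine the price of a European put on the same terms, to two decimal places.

exp(−rT) = exp(−0.041·1) = 0.9598
Put-call parity: C − P = S − K·e^(−rT) = 275 − 250·0.9598 = 275 − 239.9500 = 35.0500
P = C − (C − P) = 66.35 − (35.0500) = 31.3000

$31.30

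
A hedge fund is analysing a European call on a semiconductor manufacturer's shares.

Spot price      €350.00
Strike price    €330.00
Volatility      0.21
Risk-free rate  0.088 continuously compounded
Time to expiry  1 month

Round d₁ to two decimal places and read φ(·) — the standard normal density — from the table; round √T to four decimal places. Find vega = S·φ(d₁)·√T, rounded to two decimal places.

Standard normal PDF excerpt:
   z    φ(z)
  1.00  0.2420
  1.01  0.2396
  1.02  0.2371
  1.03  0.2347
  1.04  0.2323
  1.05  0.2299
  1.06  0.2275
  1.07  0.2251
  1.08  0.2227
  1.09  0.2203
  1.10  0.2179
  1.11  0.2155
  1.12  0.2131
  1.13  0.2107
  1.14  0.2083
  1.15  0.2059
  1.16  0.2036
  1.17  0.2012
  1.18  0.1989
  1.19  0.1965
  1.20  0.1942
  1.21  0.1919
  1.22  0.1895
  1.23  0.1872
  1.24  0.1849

σ√T = 0.21·√0.08333 = 0.0606
ln(S/K) + (r + σ²/2)T = ln(350/330) + (0.088 + 0.21²/2)·0.08333 = 0.0588 + 0.0092 = 0.0680
d₁ = 0.0680 / 0.0606 = 1.1219 → 1.12
√T = √0.08333 = 0.2887
φ(d₁) = φ(1.12) = 0.2131
vega = S·φ(d₁)·√T = 350·0.2131·0.2887 = 21.5327
(Vega is the same for a European call and put with the same parameters.)

21.53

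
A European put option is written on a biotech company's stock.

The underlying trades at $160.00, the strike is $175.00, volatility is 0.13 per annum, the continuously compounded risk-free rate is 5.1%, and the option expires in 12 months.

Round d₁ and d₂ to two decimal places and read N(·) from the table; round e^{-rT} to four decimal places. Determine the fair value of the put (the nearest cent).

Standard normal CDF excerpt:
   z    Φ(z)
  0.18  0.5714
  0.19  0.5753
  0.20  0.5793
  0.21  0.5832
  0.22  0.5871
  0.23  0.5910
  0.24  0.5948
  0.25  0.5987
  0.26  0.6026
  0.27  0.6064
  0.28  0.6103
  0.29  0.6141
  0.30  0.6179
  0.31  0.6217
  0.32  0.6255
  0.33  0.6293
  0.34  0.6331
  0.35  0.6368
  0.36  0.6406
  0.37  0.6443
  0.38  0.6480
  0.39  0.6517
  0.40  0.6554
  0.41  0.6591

$11.97

σ√T = 0.13 × 1.0000 = 0.1300
d₁ = [ln(160/175) + (0.051 + 0.13²/2)·1] / 0.1300 = [-0.0896 + 0.0594] / 0.1300 = -0.2320 which rounds to -0.23
d₂ = d₁ − σ√T = -0.2320 − 0.1300 = -0.3620 which rounds to -0.36
exp(−rT) = exp(−0.051·1) = 0.9503
N(−d₂) = N(0.36) = 0.6406;  N(−d₁) = N(0.23) = 0.5910
P = 175·0.9503·0.6406 − 160·0.5910 = 106.5334 − 94.5600 = 11.9734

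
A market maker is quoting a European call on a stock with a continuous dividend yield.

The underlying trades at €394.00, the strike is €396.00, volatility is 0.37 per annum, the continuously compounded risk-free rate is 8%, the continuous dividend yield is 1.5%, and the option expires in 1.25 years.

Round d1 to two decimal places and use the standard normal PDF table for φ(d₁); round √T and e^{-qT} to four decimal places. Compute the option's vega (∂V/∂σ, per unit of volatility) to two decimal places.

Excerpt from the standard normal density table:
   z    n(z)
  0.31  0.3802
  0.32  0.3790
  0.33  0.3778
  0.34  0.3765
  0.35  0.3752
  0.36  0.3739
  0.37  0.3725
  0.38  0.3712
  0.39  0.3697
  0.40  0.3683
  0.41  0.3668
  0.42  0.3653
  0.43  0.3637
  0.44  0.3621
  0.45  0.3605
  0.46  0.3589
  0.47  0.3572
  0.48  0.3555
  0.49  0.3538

T = 1.25;  σ√T = 0.4137
d₁ = [ln(394/396) + (0.08 − 0.015 + ½·0.37²)·1.25] / (σ√T) = (-0.0051 + 0.1668) / 0.4137 = 0.3910 ≈ 0.39
√T = √1.25 = 1.1180
φ(d₁) = φ(0.39) = 0.3697
e^(−qT) = e^(−0.015·1.25) = 0.9814
vega = S·e^(−qT)·φ(d₁)·√T = 394·0.9814·0.3697·1.1180 = 159.8209

159.82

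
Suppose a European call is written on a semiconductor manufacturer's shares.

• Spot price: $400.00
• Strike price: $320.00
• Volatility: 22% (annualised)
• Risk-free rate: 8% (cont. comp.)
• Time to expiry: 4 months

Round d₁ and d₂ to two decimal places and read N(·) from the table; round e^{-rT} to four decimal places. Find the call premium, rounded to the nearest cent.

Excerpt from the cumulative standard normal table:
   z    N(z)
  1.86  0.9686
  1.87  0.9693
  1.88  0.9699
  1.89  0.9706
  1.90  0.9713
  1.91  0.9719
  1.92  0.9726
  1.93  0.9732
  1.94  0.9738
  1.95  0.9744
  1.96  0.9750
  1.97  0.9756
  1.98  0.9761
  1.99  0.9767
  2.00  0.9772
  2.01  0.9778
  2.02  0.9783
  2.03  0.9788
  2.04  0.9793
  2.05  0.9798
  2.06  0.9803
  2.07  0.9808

$88.88

T = 0.3333;  σ√T = 0.1270
d₁ = [ln(400/320) + (0.08 + ½·0.22²)·0.3333] / (σ√T) = (0.2231 + 0.0347) / 0.1270 = 2.0303 → 2.03
d₂ = 2.0303 − 0.1270 = 1.9032 → 1.90
exp(−rT) = exp(−0.08·0.3333) = 0.9737
N(d₁) = N(2.03) = 0.9788;  N(d₂) = N(1.90) = 0.9713
C = 400·0.9788 − 320·0.9737·0.9713 = 391.5200 − 302.6415 = 88.8785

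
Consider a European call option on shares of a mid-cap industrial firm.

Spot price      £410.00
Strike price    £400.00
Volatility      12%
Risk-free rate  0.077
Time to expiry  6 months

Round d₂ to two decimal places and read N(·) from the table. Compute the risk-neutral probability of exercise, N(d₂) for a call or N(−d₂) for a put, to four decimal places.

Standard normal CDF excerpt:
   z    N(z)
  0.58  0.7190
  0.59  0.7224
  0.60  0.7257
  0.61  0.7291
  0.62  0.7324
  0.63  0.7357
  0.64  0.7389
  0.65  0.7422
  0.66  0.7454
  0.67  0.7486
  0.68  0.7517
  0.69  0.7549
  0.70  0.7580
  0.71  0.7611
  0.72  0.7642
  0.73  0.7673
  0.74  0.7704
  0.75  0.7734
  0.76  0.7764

σ√T = 0.12·√0.5 = 0.0849
d₁ = [ln(410/400) + (0.077 + 0.12²/2)·0.5] / 0.0849 = [0.0247 + 0.0421] / 0.0849 = 0.7872 ⇒ 0.79
d₂ = d₁ − σ√T = 0.7872 − 0.0849 = 0.7023 ⇒ 0.70
Pr(exercise) under Q = N(d₂) = 0.7580

0.7580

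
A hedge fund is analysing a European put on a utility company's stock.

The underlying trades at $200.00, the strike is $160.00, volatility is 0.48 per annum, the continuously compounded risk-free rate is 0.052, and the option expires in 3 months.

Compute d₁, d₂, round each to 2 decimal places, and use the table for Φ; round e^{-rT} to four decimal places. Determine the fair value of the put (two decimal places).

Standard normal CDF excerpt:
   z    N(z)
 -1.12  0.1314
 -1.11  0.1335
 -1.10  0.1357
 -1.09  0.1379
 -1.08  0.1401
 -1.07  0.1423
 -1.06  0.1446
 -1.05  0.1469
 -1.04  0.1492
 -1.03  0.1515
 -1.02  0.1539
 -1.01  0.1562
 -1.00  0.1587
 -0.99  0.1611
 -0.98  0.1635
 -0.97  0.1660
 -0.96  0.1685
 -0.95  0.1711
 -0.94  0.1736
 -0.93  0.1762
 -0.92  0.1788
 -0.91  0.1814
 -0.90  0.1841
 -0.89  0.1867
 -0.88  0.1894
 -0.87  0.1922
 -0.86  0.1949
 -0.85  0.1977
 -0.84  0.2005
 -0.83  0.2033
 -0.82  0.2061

$3.64

T = 0.25;  σ√T = 0.2400
d₁ = [ln(200/160) + (0.052 + 0.48²/2)·0.25] / 0.2400 = [0.2231 + 0.0418] / 0.2400 = 1.1039 which rounds to 1.10
d₂ = d₁ − σ√T = 1.1039 − 0.2400 = 0.8639 which rounds to 0.86
exp(−rT) = exp(−0.052·0.25) = 0.9871
N(−d₂) = N(-0.86) = 0.1949;  N(−d₁) = N(-1.10) = 0.1357
P = 160·0.9871·0.1949 − 200·0.1357 = 30.7817 − 27.1400 = 3.6417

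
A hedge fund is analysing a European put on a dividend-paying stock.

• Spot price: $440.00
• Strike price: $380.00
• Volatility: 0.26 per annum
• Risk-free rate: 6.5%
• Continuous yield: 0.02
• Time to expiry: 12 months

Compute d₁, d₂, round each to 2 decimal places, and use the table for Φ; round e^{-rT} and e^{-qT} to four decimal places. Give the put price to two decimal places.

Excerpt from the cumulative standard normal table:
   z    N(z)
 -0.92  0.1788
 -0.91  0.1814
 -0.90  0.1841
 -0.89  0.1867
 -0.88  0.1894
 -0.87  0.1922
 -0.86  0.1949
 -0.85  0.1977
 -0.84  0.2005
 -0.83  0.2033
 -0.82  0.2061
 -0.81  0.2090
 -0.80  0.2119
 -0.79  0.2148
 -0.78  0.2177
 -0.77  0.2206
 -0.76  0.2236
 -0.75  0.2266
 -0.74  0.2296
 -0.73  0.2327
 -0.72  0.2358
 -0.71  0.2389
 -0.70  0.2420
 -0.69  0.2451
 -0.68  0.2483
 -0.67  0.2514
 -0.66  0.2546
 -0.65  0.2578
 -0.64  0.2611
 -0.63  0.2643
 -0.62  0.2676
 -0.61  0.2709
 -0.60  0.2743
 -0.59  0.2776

σ√T = 0.26 × 1.0000 = 0.2600
d₁ = [ln(440/380) + (0.065 − 0.02 + ½·0.26²)·1] / (σ√T) = (0.1466 + 0.0788) / 0.2600 = 0.8669 ≈ 0.87
d₂ = 0.8669 − 0.2600 = 0.6069 ≈ 0.61
exp(−qT) = exp(−0.02·1) = 0.9802;  exp(−rT) = exp(−0.065·1) = 0.9371
N(−d₂) = N(-0.61) = 0.2709;  N(−d₁) = N(-0.87) = 0.1922
P = 380·0.9371·0.2709 − 440·0.9802·0.1922 = 96.4669 − 82.8936 = 13.5734

$13.57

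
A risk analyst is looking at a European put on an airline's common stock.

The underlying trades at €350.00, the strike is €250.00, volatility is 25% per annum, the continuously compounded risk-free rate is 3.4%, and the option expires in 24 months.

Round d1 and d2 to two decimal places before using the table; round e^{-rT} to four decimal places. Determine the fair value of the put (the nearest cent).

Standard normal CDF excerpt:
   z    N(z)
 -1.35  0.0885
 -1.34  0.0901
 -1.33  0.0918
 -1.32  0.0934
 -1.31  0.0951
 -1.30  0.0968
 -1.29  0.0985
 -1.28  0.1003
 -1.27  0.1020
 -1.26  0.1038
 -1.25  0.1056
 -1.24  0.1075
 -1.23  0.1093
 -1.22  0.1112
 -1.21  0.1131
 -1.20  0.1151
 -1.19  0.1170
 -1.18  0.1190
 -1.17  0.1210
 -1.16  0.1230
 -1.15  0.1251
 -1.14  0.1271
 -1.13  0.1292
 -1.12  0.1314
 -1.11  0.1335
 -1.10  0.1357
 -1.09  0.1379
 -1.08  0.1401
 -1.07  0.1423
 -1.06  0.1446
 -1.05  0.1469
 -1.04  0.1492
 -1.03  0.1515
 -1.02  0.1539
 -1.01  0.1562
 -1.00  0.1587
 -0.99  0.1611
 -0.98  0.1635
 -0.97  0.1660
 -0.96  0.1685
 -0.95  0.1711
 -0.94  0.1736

σ√T = 0.25·√2 = 0.3536
d₁ = [ln(350/250) + (0.034 + 0.25²/2)·2] / 0.3536 = [0.3365 + 0.1305] / 0.3536 = 1.3208 ≈ 1.32
d₂ = d₁ − σ√T = 1.3208 − 0.3536 = 0.9672 ≈ 0.97
exp(−rT) = exp(−0.034·2) = 0.9343
P = 250·0.9343·N(-0.97) − 350·N(-1.32) = 250·0.9343·0.1660 − 350·0.0934 = 38.7735 − 32.6900 = 6.0835

€6.08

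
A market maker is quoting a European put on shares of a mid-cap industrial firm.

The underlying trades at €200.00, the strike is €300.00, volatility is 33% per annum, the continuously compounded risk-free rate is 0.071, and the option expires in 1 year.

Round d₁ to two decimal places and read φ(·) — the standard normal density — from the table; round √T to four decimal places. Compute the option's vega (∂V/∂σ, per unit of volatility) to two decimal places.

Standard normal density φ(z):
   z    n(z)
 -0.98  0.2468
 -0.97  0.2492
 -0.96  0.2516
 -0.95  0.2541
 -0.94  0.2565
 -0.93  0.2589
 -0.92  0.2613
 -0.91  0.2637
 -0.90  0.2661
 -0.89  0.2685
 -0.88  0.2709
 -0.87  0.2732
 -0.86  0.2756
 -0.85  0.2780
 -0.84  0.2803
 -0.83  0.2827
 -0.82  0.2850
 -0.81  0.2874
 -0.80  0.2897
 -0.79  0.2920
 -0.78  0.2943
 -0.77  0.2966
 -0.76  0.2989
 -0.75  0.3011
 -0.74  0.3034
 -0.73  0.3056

σ√T = 0.33 × 1.0000 = 0.3300
ln(S/K) + (r + σ²/2)T = ln(200/300) + (0.071 + 0.33²/2)·1 = -0.4055 + 0.1255 = -0.2800
d₁ = -0.2800 / 0.3300 = -0.8485 ⇒ -0.85
√T = √1 = 1.0000
φ(d₁) = φ(-0.85) = 0.2780
vega = S·φ(d₁)·√T = 200·0.2780·1.0000 = 55.6000
(Vega is the same for a European call and put with the same parameters.)

55.60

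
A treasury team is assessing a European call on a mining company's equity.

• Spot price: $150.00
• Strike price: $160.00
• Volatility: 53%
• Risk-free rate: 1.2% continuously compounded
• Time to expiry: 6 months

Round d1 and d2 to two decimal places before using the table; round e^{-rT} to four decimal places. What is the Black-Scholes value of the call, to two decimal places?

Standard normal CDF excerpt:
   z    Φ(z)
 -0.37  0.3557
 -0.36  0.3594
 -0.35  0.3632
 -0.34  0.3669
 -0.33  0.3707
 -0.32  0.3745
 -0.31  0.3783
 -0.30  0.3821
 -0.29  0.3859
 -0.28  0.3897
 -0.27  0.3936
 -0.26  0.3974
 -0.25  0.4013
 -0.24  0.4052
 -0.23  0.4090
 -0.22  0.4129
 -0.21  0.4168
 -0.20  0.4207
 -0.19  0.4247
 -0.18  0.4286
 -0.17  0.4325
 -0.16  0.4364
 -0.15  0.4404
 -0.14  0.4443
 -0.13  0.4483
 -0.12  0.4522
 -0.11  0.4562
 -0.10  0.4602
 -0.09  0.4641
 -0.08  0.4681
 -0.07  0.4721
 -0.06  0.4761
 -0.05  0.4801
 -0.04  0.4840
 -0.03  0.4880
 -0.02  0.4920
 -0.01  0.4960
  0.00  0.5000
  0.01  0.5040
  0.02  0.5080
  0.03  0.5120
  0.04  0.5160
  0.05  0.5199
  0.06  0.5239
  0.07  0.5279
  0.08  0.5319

σ√T = 0.53·√0.5 = 0.3748
ln(S/K) + (r + σ²/2)T = ln(150/160) + (0.012 + 0.53²/2)·0.5 = -0.0645 + 0.0762 = 0.0117
d₁ = 0.0117 / 0.3748 = 0.0312 ⇒ 0.03
d₂ = d₁ − σ√T = 0.0312 − 0.3748 = -0.3436 ⇒ -0.34
e^(−rT) = e^(−0.012·0.5) = 0.9940
N(d₁) = N(0.03) = 0.5120;  N(d₂) = N(-0.34) = 0.3669
C = 150·0.5120 − 160·0.9940·0.3669 = 76.8000 − 58.3518 = 18.4482

$18.45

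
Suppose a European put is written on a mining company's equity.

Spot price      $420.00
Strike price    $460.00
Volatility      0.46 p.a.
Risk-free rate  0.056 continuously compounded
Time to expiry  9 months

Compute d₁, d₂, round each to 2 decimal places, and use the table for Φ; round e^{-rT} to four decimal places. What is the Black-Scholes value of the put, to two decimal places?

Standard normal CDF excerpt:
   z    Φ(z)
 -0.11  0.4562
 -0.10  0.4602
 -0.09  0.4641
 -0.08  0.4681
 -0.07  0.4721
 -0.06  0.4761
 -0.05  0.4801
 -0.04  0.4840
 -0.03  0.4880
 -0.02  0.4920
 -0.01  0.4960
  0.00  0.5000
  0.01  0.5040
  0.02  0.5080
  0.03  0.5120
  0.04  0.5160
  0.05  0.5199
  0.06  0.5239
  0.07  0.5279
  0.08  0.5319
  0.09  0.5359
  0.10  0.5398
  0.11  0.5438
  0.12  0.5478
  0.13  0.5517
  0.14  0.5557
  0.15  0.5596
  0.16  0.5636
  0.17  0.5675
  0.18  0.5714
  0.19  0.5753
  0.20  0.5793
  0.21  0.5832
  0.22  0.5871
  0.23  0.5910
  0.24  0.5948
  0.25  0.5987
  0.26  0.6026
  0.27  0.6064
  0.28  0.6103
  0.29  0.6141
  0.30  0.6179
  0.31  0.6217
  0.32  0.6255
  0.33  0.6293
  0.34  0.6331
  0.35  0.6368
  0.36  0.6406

$79.30

σ√T = 0.46 × 0.8660 = 0.3984
d₁ = [ln(420/460) + (0.056 + ½·0.46²)·0.75] / (σ√T) = (-0.0910 + 0.1213) / 0.3984 = 0.0763 ≈ 0.08
d₂ = 0.0763 − 0.3984 = -0.3221 ≈ -0.32
e^(−rT) = e^(−0.056·0.75) = 0.9589
P = 460·0.9589·N(0.32) − 420·N(-0.08) = 460·0.9589·0.6255 − 420·0.4681 = 275.9043 − 196.6020 = 79.3023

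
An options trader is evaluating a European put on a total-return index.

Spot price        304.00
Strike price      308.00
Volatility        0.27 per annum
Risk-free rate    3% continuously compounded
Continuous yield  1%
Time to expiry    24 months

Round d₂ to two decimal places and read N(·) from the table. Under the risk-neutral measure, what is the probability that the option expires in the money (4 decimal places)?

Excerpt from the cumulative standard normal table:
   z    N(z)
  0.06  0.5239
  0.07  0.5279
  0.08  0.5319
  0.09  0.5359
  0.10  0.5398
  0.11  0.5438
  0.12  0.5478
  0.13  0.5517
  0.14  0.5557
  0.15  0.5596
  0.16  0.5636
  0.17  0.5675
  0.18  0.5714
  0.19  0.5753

0.5478

σ√T = 0.27·√2 = 0.3818
d₁ = [ln(304/308) + (0.03 − 0.01 + ½·0.27²)·2] / (σ√T) = (-0.0131 + 0.1129) / 0.3818 = 0.2614 ≈ 0.26
d₂ = 0.2614 − 0.3818 = -0.1204 ≈ -0.12
Pr(exercise) under Q = N(−d₂) = N(0.12) = 0.5478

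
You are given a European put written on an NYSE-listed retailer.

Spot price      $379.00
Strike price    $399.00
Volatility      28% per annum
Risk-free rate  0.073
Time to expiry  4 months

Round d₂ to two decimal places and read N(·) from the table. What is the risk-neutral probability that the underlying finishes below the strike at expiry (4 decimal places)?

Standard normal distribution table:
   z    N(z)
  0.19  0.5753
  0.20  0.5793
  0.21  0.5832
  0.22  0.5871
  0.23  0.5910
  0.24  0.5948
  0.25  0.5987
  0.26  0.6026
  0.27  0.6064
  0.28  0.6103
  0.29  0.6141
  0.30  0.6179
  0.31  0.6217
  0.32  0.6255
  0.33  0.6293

0.5987

T = 0.3333;  σ√T = 0.1617
d₁ = [ln(379/399) + (0.073 + 0.28²/2)·0.3333] / 0.1617 = [-0.0514 + 0.0374] / 0.1617 = -0.0868 ≈ -0.09
d₂ = d₁ − σ√T = -0.0868 − 0.1617 = -0.2484 ≈ -0.25
Pr(exercise) under Q = N(−d₂) = N(0.25) = 0.5987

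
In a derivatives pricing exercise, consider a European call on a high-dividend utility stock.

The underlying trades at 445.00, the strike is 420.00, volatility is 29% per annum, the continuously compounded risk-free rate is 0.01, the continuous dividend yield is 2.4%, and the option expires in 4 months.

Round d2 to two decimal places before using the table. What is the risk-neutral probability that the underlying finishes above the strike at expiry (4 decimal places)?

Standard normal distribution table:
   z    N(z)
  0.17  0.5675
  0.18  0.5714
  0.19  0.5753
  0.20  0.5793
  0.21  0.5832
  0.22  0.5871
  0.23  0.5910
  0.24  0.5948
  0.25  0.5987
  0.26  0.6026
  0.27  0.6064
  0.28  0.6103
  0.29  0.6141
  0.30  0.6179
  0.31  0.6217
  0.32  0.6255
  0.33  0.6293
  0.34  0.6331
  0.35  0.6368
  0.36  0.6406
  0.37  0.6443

0.5910

T = 0.3333;  σ√T = 0.1674
d₁ = [ln(445/420) + (0.01 − 0.024 + 0.29²/2)·0.3333] / 0.1674 = [0.0578 + 0.0093] / 0.1674 = 0.4012 which rounds to 0.40
d₂ = d₁ − σ√T = 0.4012 − 0.1674 = 0.2337 which rounds to 0.23
Pr(exercise) under Q = N(d₂) = 0.5910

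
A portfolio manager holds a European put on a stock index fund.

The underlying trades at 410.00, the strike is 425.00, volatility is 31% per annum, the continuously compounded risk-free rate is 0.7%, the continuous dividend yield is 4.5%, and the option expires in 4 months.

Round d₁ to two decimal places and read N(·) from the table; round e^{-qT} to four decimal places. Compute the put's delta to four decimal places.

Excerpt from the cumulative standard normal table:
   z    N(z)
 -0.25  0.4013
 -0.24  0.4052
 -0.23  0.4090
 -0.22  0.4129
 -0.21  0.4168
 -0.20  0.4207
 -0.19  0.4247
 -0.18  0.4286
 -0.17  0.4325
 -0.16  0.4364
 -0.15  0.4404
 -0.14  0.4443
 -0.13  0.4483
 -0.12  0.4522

σ√T = 0.31 × 0.5774 = 0.1790
d₁ = [ln(410/425) + (0.007 − 0.045 + ½·0.31²)·0.3333] / (σ√T) = (-0.0359 + 0.0034) / 0.1790 = -0.1820 which rounds to -0.18
N(d₁) = N(-0.18) = 0.4286
Δ_put = exp(−qT)·(N(d₁) − 1) = 0.9851·(0.4286 − 1) = -0.5629

-0.5629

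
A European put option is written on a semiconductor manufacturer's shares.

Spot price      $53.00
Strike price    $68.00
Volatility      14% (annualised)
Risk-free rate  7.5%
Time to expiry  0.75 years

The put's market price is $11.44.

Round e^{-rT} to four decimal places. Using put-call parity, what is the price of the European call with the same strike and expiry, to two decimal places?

$0.16

exp(−rT) = exp(−0.075·0.75) = 0.9453
Put-call parity: C − P = S − K·e^(−rT) = 53 − 68·0.9453 = 53 − 64.2804 = -11.2804
C = P + (C − P) = 11.44 + (-11.2804) = 0.1596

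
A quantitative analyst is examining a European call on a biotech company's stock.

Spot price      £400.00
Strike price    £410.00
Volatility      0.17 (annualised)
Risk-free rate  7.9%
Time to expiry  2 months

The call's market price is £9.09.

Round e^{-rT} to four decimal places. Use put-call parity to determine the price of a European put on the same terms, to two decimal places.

e^(−rT) = e^(−0.079·0.1667) = 0.9869
Put-call parity: C − P = S − K·e^(−rT) = 400 − 410·0.9869 = 400 − 404.6290 = -4.6290
P = C − (C − P) = 9.09 − (-4.6290) = 13.7190

£13.72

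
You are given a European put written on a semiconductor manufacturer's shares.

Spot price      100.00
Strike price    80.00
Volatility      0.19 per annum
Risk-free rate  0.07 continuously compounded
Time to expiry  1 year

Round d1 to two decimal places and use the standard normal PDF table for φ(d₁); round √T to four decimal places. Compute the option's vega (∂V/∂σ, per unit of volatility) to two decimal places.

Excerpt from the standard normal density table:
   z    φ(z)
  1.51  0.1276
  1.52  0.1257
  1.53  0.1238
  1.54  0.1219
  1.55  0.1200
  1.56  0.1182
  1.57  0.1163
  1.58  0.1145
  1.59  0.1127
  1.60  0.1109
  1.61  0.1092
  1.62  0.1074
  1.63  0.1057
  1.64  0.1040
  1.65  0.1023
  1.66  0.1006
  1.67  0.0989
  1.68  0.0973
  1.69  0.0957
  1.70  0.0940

10.40

σ√T = 0.19·√1 = 0.1900
d₁ = [ln(100/80) + (0.07 + 0.19²/2)·1] / 0.1900 = [0.2231 + 0.0881] / 0.1900 = 1.6379 ≈ 1.64
√T = √1 = 1.0000
φ(d₁) = φ(1.64) = 0.1040
vega = S·φ(d₁)·√T = 100·0.1040·1.0000 = 10.4000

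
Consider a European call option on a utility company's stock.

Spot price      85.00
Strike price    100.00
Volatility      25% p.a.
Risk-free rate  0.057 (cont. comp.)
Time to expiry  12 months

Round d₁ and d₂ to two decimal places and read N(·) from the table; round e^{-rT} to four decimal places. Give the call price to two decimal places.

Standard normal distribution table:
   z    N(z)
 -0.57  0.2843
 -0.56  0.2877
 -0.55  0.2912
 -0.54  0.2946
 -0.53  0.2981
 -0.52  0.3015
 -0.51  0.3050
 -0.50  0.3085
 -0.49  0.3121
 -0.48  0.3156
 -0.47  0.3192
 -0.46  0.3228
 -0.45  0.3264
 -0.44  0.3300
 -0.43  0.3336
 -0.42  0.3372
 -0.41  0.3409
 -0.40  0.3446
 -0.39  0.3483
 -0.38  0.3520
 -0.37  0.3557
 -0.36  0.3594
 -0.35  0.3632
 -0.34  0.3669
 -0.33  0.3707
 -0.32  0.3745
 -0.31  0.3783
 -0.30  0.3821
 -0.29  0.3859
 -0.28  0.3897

4.97

σ√T = 0.25 × 1.0000 = 0.2500
ln(S/K) + (r + σ²/2)T = ln(85/100) + (0.057 + 0.25²/2)·1 = -0.1625 + 0.0882 = -0.0743
d₁ = -0.0743 / 0.2500 = -0.2971 ⇒ -0.30
d₂ = d₁ − σ√T = -0.2971 − 0.2500 = -0.5471 ⇒ -0.55
exp(−rT) = exp(−0.057·1) = 0.9446
N(d₁) = N(-0.30) = 0.3821;  N(d₂) = N(-0.55) = 0.2912
C = 85·0.3821 − 100·0.9446·0.2912 = 32.4785 − 27.5068 = 4.9717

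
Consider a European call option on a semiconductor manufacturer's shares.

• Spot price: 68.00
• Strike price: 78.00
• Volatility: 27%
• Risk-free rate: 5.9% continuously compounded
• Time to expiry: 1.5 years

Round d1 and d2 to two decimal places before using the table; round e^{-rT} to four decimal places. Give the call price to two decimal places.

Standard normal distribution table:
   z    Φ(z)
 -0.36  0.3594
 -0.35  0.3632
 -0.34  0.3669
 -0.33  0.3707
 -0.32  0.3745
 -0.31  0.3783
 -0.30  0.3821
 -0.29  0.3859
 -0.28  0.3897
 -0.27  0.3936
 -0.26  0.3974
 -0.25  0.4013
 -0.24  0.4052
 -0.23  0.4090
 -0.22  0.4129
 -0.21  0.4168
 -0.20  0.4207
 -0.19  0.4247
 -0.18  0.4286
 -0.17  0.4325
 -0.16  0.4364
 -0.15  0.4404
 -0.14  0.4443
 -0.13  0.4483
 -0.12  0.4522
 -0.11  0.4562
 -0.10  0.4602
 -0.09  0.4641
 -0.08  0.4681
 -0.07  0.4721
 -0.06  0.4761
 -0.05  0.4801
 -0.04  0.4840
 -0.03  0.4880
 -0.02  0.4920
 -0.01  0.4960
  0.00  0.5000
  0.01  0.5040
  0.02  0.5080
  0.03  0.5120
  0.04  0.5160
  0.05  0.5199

T = 1.5;  σ√T = 0.3307
d₁ = [ln(68/78) + (0.059 + 0.27²/2)·1.5] / 0.3307 = [-0.1372 + 0.1432] / 0.3307 = 0.0181 → 0.02
d₂ = d₁ − σ√T = 0.0181 − 0.3307 = -0.3126 → -0.31
e^(−rT) = e^(−0.059·1.5) = 0.9153
C = 68·N(0.02) − 78·0.9153·N(-0.31) = 68·0.5080 − 78·0.9153·0.3783 = 34.5440 − 27.0081 = 7.5359

7.54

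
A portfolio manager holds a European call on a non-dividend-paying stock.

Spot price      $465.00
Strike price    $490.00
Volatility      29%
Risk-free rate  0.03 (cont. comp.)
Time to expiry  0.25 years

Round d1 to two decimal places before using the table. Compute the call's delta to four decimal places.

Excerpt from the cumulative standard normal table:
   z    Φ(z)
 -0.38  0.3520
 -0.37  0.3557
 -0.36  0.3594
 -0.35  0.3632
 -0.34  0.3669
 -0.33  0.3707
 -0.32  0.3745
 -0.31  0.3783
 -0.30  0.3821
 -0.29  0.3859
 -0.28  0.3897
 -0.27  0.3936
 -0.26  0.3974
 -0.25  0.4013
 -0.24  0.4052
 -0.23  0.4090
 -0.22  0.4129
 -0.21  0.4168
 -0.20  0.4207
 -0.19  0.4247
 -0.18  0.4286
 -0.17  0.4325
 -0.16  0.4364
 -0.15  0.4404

σ√T = 0.29·√0.25 = 0.1450
d₁ = [ln(465/490) + (0.03 + 0.29²/2)·0.25] / 0.1450 = [-0.0524 + 0.0180] / 0.1450 = -0.2369 → -0.24
N(d₁) = N(-0.24) = 0.4052
Δ_call = N(d₁) = 0.4052

0.4052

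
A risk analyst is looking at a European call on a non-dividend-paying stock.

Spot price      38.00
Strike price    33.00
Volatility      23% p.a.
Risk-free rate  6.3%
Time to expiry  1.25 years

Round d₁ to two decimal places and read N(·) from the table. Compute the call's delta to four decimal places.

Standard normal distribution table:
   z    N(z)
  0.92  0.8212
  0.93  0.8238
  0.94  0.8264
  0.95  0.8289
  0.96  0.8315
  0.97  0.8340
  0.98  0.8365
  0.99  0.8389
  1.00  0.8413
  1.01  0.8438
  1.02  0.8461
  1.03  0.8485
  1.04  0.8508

σ√T = 0.23·√1.25 = 0.2571
d₁ = [ln(38/33) + (0.063 + 0.23²/2)·1.25] / 0.2571 = [0.1411 + 0.1118] / 0.2571 = 0.9834 ⇒ 0.98
N(d₁) = N(0.98) = 0.8365
Δ_call = N(d₁) = 0.8365

0.8365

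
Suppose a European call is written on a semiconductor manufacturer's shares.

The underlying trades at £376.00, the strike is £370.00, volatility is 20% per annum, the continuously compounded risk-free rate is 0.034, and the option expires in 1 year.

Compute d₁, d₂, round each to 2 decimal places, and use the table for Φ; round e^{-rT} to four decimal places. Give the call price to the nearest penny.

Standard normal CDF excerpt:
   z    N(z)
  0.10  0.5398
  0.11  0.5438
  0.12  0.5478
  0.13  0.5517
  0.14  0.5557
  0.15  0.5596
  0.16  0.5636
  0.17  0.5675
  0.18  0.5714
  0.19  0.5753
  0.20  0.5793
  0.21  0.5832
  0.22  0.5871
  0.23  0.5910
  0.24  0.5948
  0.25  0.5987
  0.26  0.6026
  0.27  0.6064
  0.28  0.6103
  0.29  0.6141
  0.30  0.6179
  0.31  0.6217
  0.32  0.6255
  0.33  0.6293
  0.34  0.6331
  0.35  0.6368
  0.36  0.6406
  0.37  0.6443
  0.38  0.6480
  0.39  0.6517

£39.30

σ√T = 0.2·√1 = 0.2000
d₁ = [ln(376/370) + (0.034 + 0.2²/2)·1] / 0.2000 = [0.0161 + 0.0540] / 0.2000 = 0.3504 ≈ 0.35
d₂ = d₁ − σ√T = 0.3504 − 0.2000 = 0.1504 ≈ 0.15
e^(−rT) = e^(−0.034·1) = 0.9666
N(d₁) = N(0.35) = 0.6368;  N(d₂) = N(0.15) = 0.5596
C = 376·0.6368 − 370·0.9666·0.5596 = 239.4368 − 200.1365 = 39.3003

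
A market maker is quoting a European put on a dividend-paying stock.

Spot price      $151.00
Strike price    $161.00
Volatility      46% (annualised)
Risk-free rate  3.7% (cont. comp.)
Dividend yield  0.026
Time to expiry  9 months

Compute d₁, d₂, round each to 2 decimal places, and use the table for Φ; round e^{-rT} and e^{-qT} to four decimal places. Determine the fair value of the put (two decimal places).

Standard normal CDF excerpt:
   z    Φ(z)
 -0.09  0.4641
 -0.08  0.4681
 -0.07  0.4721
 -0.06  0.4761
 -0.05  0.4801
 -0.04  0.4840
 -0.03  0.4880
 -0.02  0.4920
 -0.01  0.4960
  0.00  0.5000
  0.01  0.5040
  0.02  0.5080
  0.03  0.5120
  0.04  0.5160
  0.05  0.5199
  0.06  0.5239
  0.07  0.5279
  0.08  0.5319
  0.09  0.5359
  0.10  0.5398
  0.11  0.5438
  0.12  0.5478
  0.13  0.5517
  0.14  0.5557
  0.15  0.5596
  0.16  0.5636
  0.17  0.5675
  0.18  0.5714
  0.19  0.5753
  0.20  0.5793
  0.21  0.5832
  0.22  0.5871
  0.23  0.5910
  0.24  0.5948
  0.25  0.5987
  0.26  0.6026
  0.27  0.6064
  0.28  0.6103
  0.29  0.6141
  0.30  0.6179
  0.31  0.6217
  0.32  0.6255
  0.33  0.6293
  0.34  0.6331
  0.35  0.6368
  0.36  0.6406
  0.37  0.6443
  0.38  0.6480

T = 0.75;  σ√T = 0.3984
ln(S/K) + (r − q + σ²/2)T = ln(151/161) + (0.037 − 0.026 + 0.46²/2)·0.75 = -0.0641 + 0.0876 = 0.0235
d₁ = 0.0235 / 0.3984 = 0.0589 ≈ 0.06
d₂ = d₁ − σ√T = 0.0589 − 0.3984 = -0.3394 ≈ -0.34
exp(−qT) = exp(−0.026·0.75) = 0.9807;  exp(−rT) = exp(−0.037·0.75) = 0.9726
N(−d₂) = N(0.34) = 0.6331;  N(−d₁) = N(-0.06) = 0.4761
P = 161·0.9726·0.6331 − 151·0.9807·0.4761 = 99.1362 − 70.5036 = 28.6326

$28.63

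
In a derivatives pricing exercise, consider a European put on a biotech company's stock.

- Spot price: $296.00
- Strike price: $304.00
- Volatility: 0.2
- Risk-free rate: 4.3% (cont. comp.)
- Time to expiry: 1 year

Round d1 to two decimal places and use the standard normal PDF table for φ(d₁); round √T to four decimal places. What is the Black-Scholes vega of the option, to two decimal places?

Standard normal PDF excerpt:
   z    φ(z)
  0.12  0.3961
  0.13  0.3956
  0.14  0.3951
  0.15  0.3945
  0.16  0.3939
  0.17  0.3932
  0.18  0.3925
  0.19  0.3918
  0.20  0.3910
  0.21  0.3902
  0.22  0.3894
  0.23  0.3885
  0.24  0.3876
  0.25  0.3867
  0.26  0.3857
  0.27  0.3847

116.18

σ√T = 0.2·√1 = 0.2000
d₁ = [ln(296/304) + (0.043 + ½·0.2²)·1] / (σ√T) = (-0.0267 + 0.0630) / 0.2000 = 0.1817 ≈ 0.18
√T = √1 = 1.0000
φ(d₁) = φ(0.18) = 0.3925
vega = S·φ(d₁)·√T = 296·0.3925·1.0000 = 116.1800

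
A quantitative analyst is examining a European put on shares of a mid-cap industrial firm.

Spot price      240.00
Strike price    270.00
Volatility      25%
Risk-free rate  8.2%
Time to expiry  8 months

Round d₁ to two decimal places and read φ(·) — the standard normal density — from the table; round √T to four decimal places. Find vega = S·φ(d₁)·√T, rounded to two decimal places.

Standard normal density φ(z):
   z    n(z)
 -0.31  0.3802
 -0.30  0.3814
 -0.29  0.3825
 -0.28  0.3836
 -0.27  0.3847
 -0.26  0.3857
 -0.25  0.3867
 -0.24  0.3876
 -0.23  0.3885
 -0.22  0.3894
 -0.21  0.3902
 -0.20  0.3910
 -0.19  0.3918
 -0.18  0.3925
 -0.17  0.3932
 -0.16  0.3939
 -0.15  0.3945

σ√T = 0.25·√0.6667 = 0.2041
d₁ = [ln(240/270) + (0.082 + 0.25²/2)·0.6667] / 0.2041 = [-0.1178 + 0.0755] / 0.2041 = -0.2071 ≈ -0.21
√T = √0.6667 = 0.8165
φ(d₁) = φ(-0.21) = 0.3902
vega = S·φ(d₁)·√T = 240·0.3902·0.8165 = 76.4636

76.46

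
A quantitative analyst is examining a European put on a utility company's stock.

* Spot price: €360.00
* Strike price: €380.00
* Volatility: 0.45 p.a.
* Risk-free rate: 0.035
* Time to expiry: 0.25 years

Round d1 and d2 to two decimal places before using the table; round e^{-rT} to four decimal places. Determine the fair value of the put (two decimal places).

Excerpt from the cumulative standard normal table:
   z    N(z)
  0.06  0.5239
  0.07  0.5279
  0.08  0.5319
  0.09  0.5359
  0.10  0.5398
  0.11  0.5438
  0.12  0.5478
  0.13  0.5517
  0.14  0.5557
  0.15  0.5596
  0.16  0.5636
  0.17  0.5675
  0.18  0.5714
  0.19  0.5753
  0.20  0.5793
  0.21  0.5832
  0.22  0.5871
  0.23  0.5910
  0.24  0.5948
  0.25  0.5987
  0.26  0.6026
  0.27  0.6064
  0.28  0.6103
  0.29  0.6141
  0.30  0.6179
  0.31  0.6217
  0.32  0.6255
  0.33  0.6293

T = 0.25;  σ√T = 0.2250
d₁ = [ln(360/380) + (0.035 + ½·0.45²)·0.25] / (σ√T) = (-0.0541 + 0.0341) / 0.2250 = -0.0889 ≈ -0.09
d₂ = -0.0889 − 0.2250 = -0.3139 ≈ -0.31
exp(−rT) = exp(−0.035·0.25) = 0.9913
N(−d₂) = N(0.31) = 0.6217;  N(−d₁) = N(0.09) = 0.5359
P = 380·0.9913·0.6217 − 360·0.5359 = 234.1907 − 192.9240 = 41.2667

€41.27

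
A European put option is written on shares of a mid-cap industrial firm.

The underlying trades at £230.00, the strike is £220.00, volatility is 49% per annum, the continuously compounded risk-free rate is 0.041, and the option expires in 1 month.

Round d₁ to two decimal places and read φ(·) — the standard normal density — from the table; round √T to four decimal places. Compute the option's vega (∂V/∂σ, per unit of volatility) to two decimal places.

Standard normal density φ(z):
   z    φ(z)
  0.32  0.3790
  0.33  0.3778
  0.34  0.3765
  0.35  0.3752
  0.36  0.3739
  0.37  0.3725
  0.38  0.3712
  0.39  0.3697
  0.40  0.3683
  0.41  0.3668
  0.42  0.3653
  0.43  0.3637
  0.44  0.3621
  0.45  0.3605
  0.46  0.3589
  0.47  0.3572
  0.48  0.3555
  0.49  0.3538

T = 0.08333;  σ√T = 0.1415
ln(S/K) + (r + σ²/2)T = ln(230/220) + (0.041 + 0.49²/2)·0.08333 = 0.0445 + 0.0134 = 0.0579
d₁ = 0.0579 / 0.1415 = 0.4091 ⇒ 0.41
√T = √0.08333 = 0.2887
φ(d₁) = φ(0.41) = 0.3668
vega = S·φ(d₁)·√T = 230·0.3668·0.2887 = 24.3559
(Call and put vega coincide under Black-Scholes.)

24.36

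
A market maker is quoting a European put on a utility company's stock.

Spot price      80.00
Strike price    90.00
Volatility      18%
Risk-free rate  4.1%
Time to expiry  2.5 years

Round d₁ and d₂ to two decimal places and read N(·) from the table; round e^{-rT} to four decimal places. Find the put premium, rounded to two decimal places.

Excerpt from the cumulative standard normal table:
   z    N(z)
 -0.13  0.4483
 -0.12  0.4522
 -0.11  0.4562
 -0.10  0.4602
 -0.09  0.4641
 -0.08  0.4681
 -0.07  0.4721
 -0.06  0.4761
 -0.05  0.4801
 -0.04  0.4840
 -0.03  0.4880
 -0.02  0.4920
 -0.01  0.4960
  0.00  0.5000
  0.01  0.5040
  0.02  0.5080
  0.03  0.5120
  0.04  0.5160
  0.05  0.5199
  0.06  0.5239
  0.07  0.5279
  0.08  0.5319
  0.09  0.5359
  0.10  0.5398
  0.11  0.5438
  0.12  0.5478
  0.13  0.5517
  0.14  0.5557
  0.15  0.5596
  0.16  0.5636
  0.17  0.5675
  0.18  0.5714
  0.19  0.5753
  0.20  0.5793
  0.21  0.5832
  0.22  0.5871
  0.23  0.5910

9.93

σ√T = 0.18 × 1.5811 = 0.2846
d₁ = [ln(80/90) + (0.041 + 0.18²/2)·2.5] / 0.2846 = [-0.1178 + 0.1430] / 0.2846 = 0.0886 which rounds to 0.09
d₂ = d₁ − σ√T = 0.0886 − 0.2846 = -0.1960 which rounds to -0.20
e^(−rT) = e^(−0.041·2.5) = 0.9026
N(−d₂) = N(0.20) = 0.5793;  N(−d₁) = N(-0.09) = 0.4641
P = 90·0.9026·0.5793 − 80·0.4641 = 47.0589 − 37.1280 = 9.9309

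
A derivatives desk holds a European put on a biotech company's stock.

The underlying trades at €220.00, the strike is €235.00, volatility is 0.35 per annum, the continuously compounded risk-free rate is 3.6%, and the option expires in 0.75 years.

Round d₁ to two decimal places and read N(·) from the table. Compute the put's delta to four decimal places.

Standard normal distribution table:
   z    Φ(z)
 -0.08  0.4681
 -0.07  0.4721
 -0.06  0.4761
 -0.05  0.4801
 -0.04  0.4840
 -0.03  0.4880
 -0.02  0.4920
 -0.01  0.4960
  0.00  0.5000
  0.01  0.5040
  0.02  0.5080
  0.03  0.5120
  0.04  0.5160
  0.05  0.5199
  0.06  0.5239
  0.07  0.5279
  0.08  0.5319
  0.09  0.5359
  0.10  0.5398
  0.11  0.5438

σ√T = 0.35·√0.75 = 0.3031
d₁ = [ln(220/235) + (0.036 + ½·0.35²)·0.75] / (σ√T) = (-0.0660 + 0.0729) / 0.3031 = 0.0230 which rounds to 0.02
N(d₁) = N(0.02) = 0.5080
Δ_put = N(d₁) − 1 = 0.5080 − 1 = -0.4920

-0.4920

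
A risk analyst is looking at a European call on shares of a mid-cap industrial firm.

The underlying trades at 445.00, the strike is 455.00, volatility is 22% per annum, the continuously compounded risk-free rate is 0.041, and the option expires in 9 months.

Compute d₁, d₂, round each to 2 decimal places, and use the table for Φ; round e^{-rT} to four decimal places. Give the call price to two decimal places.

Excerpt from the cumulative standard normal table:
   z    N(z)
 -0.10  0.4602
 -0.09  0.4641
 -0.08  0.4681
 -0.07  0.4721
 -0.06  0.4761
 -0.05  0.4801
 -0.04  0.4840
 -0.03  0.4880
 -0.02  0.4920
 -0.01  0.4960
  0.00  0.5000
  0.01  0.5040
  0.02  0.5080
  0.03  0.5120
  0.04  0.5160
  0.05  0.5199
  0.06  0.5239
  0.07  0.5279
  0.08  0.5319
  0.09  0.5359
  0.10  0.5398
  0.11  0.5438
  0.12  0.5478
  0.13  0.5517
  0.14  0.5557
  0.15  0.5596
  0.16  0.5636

σ√T = 0.22·√0.75 = 0.1905
d₁ = [ln(445/455) + (0.041 + ½·0.22²)·0.75] / (σ√T) = (-0.0222 + 0.0489) / 0.1905 = 0.1400 which rounds to 0.14
d₂ = 0.1400 − 0.1905 = -0.0505 which rounds to -0.05
e^(−rT) = e^(−0.041·0.75) = 0.9697
N(d₁) = N(0.14) = 0.5557;  N(d₂) = N(-0.05) = 0.4801
C = 445·0.5557 − 455·0.9697·0.4801 = 247.2865 − 211.8266 = 35.4599

35.46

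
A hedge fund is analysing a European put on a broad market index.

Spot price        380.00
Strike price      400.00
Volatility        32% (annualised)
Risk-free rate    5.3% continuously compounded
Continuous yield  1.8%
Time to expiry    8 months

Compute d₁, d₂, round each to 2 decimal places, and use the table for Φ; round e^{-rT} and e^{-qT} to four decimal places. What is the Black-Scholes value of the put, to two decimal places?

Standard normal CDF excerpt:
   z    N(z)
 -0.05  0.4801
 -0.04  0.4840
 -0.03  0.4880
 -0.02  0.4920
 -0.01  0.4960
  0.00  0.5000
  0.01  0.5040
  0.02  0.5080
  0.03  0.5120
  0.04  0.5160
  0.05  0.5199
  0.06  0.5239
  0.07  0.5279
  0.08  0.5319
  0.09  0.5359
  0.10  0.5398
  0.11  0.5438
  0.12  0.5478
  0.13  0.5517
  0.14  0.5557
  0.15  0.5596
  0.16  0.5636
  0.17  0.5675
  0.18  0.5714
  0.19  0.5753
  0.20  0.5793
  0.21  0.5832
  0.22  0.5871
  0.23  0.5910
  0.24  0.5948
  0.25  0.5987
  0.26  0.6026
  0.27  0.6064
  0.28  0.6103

44.93

σ√T = 0.32·√0.6667 = 0.2613
ln(S/K) + (r − q + σ²/2)T = ln(380/400) + (0.053 − 0.018 + 0.32²/2)·0.6667 = -0.0513 + 0.0575 = 0.0062
d₁ = 0.0062 / 0.2613 = 0.0236 ⇒ 0.02
d₂ = d₁ − σ√T = 0.0236 − 0.2613 = -0.2377 ⇒ -0.24
exp(−qT) = exp(−0.018·0.6667) = 0.9881;  exp(−rT) = exp(−0.053·0.6667) = 0.9653
P = 400·0.9653·N(0.24) − 380·0.9881·N(-0.02) = 400·0.9653·0.5948 − 380·0.9881·0.4920 = 229.6642 − 184.7352 = 44.9290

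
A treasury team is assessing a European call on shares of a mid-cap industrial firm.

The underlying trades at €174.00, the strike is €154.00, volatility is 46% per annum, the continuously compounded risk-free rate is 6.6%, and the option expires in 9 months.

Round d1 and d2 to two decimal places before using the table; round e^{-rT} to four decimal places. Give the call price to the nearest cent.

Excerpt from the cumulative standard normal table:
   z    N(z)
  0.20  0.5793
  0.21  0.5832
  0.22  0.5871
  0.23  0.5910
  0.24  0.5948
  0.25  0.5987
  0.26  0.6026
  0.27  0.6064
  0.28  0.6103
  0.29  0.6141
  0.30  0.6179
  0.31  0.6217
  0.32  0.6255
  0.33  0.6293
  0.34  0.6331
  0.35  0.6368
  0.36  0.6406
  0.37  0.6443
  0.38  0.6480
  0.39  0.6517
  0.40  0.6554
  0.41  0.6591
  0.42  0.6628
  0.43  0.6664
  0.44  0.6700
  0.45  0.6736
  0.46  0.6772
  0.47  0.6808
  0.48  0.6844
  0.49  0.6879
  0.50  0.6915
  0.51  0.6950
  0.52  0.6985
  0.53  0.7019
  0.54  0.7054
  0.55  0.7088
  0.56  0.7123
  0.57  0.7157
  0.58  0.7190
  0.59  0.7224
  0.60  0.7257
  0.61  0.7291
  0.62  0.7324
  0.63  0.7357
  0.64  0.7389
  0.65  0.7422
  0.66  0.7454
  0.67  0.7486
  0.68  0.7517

€41.39

T = 0.75;  σ√T = 0.3984
d₁ = [ln(174/154) + (0.066 + 0.46²/2)·0.75] / 0.3984 = [0.1221 + 0.1289] / 0.3984 = 0.6299 which rounds to 0.63
d₂ = d₁ − σ√T = 0.6299 − 0.3984 = 0.2316 which rounds to 0.23
exp(−rT) = exp(−0.066·0.75) = 0.9517
N(d₁) = N(0.63) = 0.7357;  N(d₂) = N(0.23) = 0.5910
C = 174·0.7357 − 154·0.9517·0.5910 = 128.0118 − 86.6180 = 41.3938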